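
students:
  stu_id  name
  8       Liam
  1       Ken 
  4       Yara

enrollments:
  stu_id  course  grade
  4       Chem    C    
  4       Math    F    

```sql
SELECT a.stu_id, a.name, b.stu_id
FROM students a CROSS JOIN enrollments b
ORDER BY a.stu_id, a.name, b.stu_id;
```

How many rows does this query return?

6

CROSS JOIN pairs every row of `students` with every row of `enrollments`: 3 × 2 = 6 rows.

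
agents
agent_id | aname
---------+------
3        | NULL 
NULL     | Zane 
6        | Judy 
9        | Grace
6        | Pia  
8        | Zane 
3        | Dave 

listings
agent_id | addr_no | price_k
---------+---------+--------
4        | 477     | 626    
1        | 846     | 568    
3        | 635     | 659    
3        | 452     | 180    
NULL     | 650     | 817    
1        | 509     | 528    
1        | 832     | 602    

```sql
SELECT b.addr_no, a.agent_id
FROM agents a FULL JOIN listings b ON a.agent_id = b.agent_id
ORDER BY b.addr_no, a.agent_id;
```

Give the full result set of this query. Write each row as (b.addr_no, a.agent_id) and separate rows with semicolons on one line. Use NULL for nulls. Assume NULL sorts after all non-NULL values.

(452, 3); (452, 3); (477, NULL); (509, NULL); (635, 3); (635, 3); (650, NULL); (832, NULL); (846, NULL); (NULL, 6); (NULL, 6); (NULL, 8); (NULL, 9); (NULL, NULL)

FULL OUTER JOIN keeps every row from both sides; unmatched rows get NULL for the other side's columns.
Matching on a.agent_id = b.agent_id. A NULL in a compared column never satisfies the condition.
- a[0] agent_id=3 → 2 match(es) in b → 2 row(s).
- a[1] agent_id=NULL → no match; kept with NULLs on the b side.
- a[2] agent_id=6 → no match; kept with NULLs on the b side.
- a[3] agent_id=9 → no match; kept with NULLs on the b side.
- a[4] agent_id=6 → no match; kept with NULLs on the b side.
- a[5] agent_id=8 → no match; kept with NULLs on the b side.
- a[6] agent_id=3 → 2 match(es) in b → 2 row(s).
- plus 5 unmatched b row(s), each kept with NULL a columns.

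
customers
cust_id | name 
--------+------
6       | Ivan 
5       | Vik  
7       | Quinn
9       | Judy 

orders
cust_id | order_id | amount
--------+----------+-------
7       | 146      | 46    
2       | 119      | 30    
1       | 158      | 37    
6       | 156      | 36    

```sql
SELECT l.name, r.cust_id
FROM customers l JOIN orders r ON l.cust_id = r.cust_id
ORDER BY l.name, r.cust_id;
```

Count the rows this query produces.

2

INNER JOIN keeps only pairs where the ON condition holds.
Matching on l.cust_id = r.cust_id.
- l row (cust_id=6): matches 1 r row(s) → 1 output row(s).
- l row (cust_id=5): no match → dropped.
- l row (cust_id=7): matches 1 r row(s) → 1 output row(s).
- l row (cust_id=9): no match → dropped.
Total: 2 rows.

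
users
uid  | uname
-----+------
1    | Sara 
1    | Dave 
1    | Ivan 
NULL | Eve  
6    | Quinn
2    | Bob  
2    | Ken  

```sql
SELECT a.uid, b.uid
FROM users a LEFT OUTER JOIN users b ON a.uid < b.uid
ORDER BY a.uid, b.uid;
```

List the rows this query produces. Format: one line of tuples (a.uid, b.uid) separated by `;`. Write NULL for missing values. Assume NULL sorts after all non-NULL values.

LEFT JOIN keeps every row from `users a`; unmatched rows get NULL for `users b`'s columns.
Matching on a.uid < b.uid. A NULL in a compared column never satisfies the condition.
- uid=1: 3 matching b row(s), so 3 row(s) emitted.
- uid=1: 3 matching b row(s), so 3 row(s) emitted.
- uid=1: 3 matching b row(s), so 3 row(s) emitted.
- uid=NULL: no b row matches, row kept with b columns NULL.
- uid=6: no b row matches, row kept with b columns NULL.
- uid=2: 1 matching b row(s), so 1 row(s) emitted.
- uid=2: 1 matching b row(s), so 1 row(s) emitted.

(1, 2); (1, 2); (1, 2); (1, 2); (1, 2); (1, 2); (1, 6); (1, 6); (1, 6); (2, 6); (2, 6); (6, NULL); (NULL, NULL)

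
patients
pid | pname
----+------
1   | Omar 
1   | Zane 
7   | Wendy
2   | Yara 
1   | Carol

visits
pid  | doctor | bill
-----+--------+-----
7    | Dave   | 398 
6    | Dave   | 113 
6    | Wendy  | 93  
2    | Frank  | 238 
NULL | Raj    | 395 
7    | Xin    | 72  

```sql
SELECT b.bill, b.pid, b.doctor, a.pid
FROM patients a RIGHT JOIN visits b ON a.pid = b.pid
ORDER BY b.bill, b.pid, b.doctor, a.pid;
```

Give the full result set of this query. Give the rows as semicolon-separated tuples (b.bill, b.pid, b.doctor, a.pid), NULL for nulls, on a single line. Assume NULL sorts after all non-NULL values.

RIGHT JOIN keeps every row from `visits`; unmatched rows get NULL for `patients`'s columns.
Matching on a.pid = b.pid. A NULL in a compared column never satisfies the condition.
Matched pairs: 3; unmatched b rows kept: 3.

(72, 7, Xin, 7); (93, 6, Wendy, NULL); (113, 6, Dave, NULL); (238, 2, Frank, 2); (395, NULL, Raj, NULL); (398, 7, Dave, 7)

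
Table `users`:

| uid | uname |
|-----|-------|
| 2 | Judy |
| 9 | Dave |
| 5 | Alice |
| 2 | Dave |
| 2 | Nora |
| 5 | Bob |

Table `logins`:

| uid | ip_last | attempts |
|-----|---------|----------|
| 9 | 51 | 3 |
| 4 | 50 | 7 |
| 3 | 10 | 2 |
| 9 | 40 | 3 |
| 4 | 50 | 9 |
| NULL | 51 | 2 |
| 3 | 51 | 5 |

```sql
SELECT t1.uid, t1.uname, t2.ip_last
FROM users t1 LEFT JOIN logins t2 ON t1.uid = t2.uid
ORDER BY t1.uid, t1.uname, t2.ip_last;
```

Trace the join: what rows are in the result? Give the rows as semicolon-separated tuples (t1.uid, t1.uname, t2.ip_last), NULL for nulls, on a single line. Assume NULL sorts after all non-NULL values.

LEFT JOIN keeps every row from `users`; unmatched rows get NULL for `logins`'s columns.
Matching on t1.uid = t2.uid. A NULL in a compared column never satisfies the condition.
- t1 (uid=2) has no partner → padded with NULL.
- t1 (uid=9) pairs with 2 row(s) of t2.
- t1 (uid=5) has no partner → padded with NULL.
- t1 (uid=2) has no partner → padded with NULL.
- t1 (uid=2) has no partner → padded with NULL.
- t1 (uid=5) has no partner → padded with NULL.
After projecting and ordering:
t1.uid | t1.uname | t2.ip_last
2 | Dave | NULL
2 | Judy | NULL
2 | Nora | NULL
5 | Alice | NULL
5 | Bob | NULL
9 | Dave | 40
9 | Dave | 51

(2, Dave, NULL); (2, Judy, NULL); (2, Nora, NULL); (5, Alice, NULL); (5, Bob, NULL); (9, Dave, 40); (9, Dave, 51)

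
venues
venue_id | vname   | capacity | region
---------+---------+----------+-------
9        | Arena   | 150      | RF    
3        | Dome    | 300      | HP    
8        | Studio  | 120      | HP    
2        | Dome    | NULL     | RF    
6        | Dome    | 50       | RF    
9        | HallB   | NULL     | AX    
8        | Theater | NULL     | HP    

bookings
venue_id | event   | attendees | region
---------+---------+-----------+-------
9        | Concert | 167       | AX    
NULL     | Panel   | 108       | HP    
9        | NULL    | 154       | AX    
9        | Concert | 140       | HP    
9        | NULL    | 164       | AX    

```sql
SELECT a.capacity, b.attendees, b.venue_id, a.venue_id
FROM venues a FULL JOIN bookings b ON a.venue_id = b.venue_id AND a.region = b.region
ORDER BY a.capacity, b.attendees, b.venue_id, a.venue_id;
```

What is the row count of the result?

11

FULL OUTER JOIN keeps every row from both sides; unmatched rows get NULL for the other side's columns.
Matching on a.venue_id = b.venue_id AND a.region = b.region. A NULL in a compared column never satisfies the condition.
- a[0] venue_id=9, region=RF → no match; kept with NULLs on the b side.
- a[1] venue_id=3, region=HP → no match; kept with NULLs on the b side.
- a[2] venue_id=8, region=HP → no match; kept with NULLs on the b side.
- a[3] venue_id=2, region=RF → no match; kept with NULLs on the b side.
- a[4] venue_id=6, region=RF → no match; kept with NULLs on the b side.
- a[5] venue_id=9, region=AX → 3 match(es) in b → 3 row(s).
- a[6] venue_id=8, region=HP → no match; kept with NULLs on the b side.
- 2 b row(s) had no a match → kept, a columns NULL.
Total: 3 matched + 8 padded = 11 rows.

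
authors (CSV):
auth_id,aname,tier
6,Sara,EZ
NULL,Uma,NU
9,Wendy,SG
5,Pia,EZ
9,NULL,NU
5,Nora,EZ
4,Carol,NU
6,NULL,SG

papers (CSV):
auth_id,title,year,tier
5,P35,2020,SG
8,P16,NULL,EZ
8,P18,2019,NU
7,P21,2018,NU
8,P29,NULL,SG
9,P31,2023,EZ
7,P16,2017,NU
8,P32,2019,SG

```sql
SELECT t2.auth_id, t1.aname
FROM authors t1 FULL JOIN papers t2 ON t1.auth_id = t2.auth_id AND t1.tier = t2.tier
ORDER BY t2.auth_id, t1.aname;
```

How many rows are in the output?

FULL OUTER JOIN keeps every row from both sides; unmatched rows get NULL for the other side's columns.
Matching on t1.auth_id = t2.auth_id AND t1.tier = t2.tier. A NULL in a compared column never satisfies the condition.
- t1 (auth_id=6, tier=EZ) has no partner → padded with NULL.
- t1 (auth_id=NULL, tier=NU) has no partner → padded with NULL.
- t1 (auth_id=9, tier=SG) has no partner → padded with NULL.
- t1 (auth_id=5, tier=EZ) has no partner → padded with NULL.
- t1 (auth_id=9, tier=NU) has no partner → padded with NULL.
- t1 (auth_id=5, tier=EZ) has no partner → padded with NULL.
- t1 (auth_id=4, tier=NU) has no partner → padded with NULL.
- t1 (auth_id=6, tier=SG) has no partner → padded with NULL.
- 8 row(s) from t2 found no t1 partner → padded with NULL.
Total: 0 matched + 16 padded = 16 rows.

16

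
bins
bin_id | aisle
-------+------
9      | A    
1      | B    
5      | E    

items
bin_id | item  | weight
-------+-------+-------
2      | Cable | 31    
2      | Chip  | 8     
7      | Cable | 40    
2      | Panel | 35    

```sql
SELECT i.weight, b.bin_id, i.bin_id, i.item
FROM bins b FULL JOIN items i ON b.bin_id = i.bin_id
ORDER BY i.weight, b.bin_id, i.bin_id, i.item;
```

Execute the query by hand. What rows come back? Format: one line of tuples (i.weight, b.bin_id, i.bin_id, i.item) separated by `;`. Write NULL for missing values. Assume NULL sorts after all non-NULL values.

FULL OUTER JOIN keeps every row from both sides; unmatched rows get NULL for the other side's columns.
Matching on b.bin_id = i.bin_id.
- b row (bin_id=9): no match → kept, i columns NULL.
- b row (bin_id=1): no match → kept, i columns NULL.
- b row (bin_id=5): no match → kept, i columns NULL.
- plus 4 unmatched i row(s), each kept with NULL b columns.
After projecting and ordering:
i.weight | b.bin_id | i.bin_id | i.item
8 | NULL | 2 | Chip
31 | NULL | 2 | Cable
35 | NULL | 2 | Panel
40 | NULL | 7 | Cable
NULL | 1 | NULL | NULL
NULL | 5 | NULL | NULL
NULL | 9 | NULL | NULL

(8, NULL, 2, Chip); (31, NULL, 2, Cable); (35, NULL, 2, Panel); (40, NULL, 7, Cable); (NULL, 1, NULL, NULL); (NULL, 5, NULL, NULL); (NULL, 9, NULL, NULL)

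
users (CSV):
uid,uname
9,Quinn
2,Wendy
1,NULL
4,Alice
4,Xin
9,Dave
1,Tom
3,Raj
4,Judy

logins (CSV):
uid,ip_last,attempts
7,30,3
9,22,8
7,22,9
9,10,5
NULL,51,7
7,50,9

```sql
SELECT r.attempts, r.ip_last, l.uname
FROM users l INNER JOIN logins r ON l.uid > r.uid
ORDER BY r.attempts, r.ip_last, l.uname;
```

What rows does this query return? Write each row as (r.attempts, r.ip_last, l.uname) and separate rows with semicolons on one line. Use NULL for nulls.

(3, 30, Dave); (3, 30, Quinn); (9, 22, Dave); (9, 22, Quinn); (9, 50, Dave); (9, 50, Quinn)

INNER JOIN keeps only pairs where the ON condition holds.
Matching on l.uid > r.uid. A NULL in a compared column never satisfies the condition.
Matched pairs: 6.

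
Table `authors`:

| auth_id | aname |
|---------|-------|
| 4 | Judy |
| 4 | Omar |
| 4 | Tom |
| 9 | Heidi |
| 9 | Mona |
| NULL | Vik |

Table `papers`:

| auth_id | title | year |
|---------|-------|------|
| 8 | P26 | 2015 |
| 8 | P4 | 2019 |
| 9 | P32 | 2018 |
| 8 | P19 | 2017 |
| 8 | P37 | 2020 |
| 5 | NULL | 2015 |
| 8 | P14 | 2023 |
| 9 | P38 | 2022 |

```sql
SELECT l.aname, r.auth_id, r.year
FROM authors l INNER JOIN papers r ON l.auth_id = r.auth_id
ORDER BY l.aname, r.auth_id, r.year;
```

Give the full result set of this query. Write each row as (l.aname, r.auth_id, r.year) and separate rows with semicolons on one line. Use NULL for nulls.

(Heidi, 9, 2018); (Heidi, 9, 2022); (Mona, 9, 2018); (Mona, 9, 2022)

INNER JOIN keeps only pairs where the ON condition holds.
Matching on l.auth_id = r.auth_id. A NULL in a compared column never satisfies the condition.
Matched pairs: 4.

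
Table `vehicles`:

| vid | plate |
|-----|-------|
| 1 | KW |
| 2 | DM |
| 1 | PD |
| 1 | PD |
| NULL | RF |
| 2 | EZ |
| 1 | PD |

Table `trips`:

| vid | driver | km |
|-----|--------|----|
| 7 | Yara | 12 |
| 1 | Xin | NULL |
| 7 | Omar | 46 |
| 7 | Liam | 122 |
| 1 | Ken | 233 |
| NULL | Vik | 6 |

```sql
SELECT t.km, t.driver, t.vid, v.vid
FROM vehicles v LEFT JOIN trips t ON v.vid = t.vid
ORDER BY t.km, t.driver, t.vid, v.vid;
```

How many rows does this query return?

11

LEFT JOIN keeps every row from `vehicles`; unmatched rows get NULL for `trips`'s columns.
Matching on v.vid = t.vid. A NULL in a compared column never satisfies the condition.
Matched pairs: 8; unmatched v rows kept: 3.
Total: 8 matched + 3 padded = 11 rows.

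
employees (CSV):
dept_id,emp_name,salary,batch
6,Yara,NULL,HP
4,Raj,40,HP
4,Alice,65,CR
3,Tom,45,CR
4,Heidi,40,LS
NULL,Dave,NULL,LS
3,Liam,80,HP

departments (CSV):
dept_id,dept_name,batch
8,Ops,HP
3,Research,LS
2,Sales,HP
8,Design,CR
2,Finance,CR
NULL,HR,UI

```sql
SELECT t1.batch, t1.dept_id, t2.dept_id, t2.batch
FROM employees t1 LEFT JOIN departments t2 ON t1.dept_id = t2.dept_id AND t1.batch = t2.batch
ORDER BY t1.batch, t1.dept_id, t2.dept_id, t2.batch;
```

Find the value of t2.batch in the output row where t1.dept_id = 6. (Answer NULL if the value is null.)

NULL

LEFT JOIN keeps every row from `employees`; unmatched rows get NULL for `departments`'s columns.
Matching on t1.dept_id = t2.dept_id AND t1.batch = t2.batch. A NULL in a compared column never satisfies the condition.
Matched pairs: 0; unmatched t1 rows kept: 7.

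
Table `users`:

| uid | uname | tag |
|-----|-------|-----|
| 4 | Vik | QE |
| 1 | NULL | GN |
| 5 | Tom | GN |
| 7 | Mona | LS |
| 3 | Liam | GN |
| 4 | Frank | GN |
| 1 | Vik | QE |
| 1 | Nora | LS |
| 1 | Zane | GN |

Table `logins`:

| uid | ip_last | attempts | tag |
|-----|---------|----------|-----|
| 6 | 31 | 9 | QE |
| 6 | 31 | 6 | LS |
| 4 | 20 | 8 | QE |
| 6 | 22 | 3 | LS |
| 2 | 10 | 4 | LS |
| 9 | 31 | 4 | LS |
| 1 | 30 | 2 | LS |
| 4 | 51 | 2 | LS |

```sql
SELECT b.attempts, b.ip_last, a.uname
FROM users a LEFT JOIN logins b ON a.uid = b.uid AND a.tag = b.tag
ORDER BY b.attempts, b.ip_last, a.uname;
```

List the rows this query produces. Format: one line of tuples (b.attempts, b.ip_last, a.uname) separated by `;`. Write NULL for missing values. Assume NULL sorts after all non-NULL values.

LEFT JOIN keeps every row from `users`; unmatched rows get NULL for `logins`'s columns.
Matching on a.uid = b.uid AND a.tag = b.tag.
Matched pairs: 2; unmatched a rows kept: 7.

(2, 30, Nora); (8, 20, Vik); (NULL, NULL, Frank); (NULL, NULL, Liam); (NULL, NULL, Mona); (NULL, NULL, Tom); (NULL, NULL, Vik); (NULL, NULL, Zane); (NULL, NULL, NULL)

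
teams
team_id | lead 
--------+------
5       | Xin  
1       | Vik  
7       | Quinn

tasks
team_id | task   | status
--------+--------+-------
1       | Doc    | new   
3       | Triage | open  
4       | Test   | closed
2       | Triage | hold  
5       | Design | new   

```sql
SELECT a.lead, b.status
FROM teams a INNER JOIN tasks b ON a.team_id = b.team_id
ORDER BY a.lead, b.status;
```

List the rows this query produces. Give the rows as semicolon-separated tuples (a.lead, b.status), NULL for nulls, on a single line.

INNER JOIN keeps only pairs where the ON condition holds.
Matching on a.team_id = b.team_id.
- a[0] team_id=5 → 1 match(es) in b → 1 row(s).
- a[1] team_id=1 → 1 match(es) in b → 1 row(s).
- a[2] team_id=7 → no match; dropped.
After projecting and ordering:
a.lead | b.status
Vik | new
Xin | new

(Vik, new); (Xin, new)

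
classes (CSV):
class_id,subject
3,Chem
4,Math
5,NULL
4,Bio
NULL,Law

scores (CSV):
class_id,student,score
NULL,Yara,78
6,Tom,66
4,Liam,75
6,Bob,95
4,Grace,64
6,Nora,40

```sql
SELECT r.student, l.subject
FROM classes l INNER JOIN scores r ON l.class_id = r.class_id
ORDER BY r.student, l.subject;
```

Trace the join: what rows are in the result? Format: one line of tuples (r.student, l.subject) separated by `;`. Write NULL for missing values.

INNER JOIN keeps only pairs where the ON condition holds.
Matching on l.class_id = r.class_id. A NULL in a compared column never satisfies the condition.
Matched pairs: 4.

(Grace, Bio); (Grace, Math); (Liam, Bio); (Liam, Math)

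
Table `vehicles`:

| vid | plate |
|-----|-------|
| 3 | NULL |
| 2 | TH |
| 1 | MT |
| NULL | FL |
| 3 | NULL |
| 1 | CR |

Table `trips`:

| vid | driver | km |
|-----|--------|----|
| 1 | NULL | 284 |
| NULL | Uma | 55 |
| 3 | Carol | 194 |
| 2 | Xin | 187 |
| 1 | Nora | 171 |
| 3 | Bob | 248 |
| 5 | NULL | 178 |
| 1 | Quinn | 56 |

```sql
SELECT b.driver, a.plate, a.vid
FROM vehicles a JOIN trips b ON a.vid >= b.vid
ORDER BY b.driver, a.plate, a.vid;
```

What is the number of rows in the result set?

22

INNER JOIN keeps only pairs where the ON condition holds.
Matching on a.vid >= b.vid. A NULL in a compared column never satisfies the condition.
Matched pairs: 22.
Total: 22 rows.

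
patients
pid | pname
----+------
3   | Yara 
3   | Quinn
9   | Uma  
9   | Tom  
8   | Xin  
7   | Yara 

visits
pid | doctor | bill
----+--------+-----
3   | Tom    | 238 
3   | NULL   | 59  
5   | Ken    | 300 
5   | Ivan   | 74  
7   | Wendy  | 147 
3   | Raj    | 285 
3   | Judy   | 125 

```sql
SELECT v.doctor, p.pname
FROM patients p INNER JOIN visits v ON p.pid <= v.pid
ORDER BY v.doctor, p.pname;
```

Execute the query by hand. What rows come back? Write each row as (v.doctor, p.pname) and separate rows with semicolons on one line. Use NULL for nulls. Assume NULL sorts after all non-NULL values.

INNER JOIN keeps only pairs where the ON condition holds.
Matching on p.pid <= v.pid.
- pid=3: 7 matching v row(s), so 7 row(s) emitted.
- pid=3: 7 matching v row(s), so 7 row(s) emitted.
- pid=9: no matching v row, dropped.
- pid=9: no matching v row, dropped.
- pid=8: no matching v row, dropped.
- pid=7: 1 matching v row(s), so 1 row(s) emitted.

(Ivan, Quinn); (Ivan, Yara); (Judy, Quinn); (Judy, Yara); (Ken, Quinn); (Ken, Yara); (Raj, Quinn); (Raj, Yara); (Tom, Quinn); (Tom, Yara); (Wendy, Quinn); (Wendy, Yara); (Wendy, Yara); (NULL, Quinn); (NULL, Yara)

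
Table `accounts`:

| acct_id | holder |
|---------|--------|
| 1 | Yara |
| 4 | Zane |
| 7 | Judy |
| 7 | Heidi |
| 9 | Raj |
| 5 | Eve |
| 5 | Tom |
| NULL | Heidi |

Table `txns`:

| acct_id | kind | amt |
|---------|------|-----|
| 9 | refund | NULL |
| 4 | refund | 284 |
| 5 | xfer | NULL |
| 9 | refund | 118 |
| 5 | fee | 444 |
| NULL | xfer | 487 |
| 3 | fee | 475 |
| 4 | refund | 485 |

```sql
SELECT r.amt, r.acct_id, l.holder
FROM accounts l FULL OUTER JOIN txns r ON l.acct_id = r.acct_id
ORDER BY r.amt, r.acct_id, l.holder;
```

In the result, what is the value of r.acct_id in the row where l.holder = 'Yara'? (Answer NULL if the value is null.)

NULL

FULL OUTER JOIN keeps every row from both sides; unmatched rows get NULL for the other side's columns.
Matching on l.acct_id = r.acct_id. A NULL in a compared column never satisfies the condition.
- acct_id=1: no r row matches, row kept with r columns NULL.
- acct_id=4: 2 matching r row(s), so 2 row(s) emitted.
- acct_id=7: no r row matches, row kept with r columns NULL.
- acct_id=7: no r row matches, row kept with r columns NULL.
- acct_id=9: 2 matching r row(s), so 2 row(s) emitted.
- acct_id=5: 2 matching r row(s), so 2 row(s) emitted.
- acct_id=5: 2 matching r row(s), so 2 row(s) emitted.
- acct_id=NULL: no r row matches, row kept with r columns NULL.
- plus 2 unmatched r row(s), each kept with NULL l columns.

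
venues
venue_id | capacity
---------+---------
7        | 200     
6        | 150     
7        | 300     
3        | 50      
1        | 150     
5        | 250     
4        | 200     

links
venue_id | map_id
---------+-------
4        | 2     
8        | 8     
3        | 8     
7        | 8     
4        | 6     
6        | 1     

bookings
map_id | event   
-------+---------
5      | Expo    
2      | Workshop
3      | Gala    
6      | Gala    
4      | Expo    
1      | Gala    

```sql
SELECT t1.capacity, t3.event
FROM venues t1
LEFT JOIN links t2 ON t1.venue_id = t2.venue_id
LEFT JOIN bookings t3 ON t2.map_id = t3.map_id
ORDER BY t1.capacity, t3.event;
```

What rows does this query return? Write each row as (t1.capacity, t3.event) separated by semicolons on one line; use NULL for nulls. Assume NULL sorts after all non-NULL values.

(50, NULL); (150, Gala); (150, NULL); (200, Gala); (200, Workshop); (200, NULL); (250, NULL); (300, NULL)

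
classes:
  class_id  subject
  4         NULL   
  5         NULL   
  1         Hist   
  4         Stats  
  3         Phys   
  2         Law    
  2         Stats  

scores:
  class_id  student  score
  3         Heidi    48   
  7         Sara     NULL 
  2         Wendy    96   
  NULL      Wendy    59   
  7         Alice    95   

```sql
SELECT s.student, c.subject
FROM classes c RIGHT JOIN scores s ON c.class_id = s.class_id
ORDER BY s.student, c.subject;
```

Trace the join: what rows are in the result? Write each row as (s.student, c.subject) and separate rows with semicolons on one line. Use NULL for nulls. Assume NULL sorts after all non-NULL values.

(Alice, NULL); (Heidi, Phys); (Sara, NULL); (Wendy, Law); (Wendy, Stats); (Wendy, NULL)

RIGHT JOIN keeps every row from `scores`; unmatched rows get NULL for `classes`'s columns.
Matching on c.class_id = s.class_id. A NULL in a compared column never satisfies the condition.
Matched pairs: 3; unmatched s rows kept: 3.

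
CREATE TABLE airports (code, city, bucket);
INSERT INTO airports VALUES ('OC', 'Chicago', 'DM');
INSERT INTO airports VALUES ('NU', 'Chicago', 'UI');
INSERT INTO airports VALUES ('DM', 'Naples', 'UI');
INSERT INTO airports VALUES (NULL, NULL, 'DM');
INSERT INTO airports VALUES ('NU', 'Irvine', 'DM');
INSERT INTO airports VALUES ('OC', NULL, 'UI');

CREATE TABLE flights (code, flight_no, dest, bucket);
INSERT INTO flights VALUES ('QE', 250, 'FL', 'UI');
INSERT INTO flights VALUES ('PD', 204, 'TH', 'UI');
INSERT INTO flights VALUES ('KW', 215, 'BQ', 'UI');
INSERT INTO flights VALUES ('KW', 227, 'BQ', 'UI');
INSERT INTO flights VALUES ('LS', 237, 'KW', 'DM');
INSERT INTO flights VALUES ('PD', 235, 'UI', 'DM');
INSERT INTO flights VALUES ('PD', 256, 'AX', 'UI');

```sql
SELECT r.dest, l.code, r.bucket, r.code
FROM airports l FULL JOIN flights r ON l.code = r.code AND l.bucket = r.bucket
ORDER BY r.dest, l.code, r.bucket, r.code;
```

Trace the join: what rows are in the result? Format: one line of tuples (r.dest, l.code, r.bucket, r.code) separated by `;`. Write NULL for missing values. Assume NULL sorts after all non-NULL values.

FULL OUTER JOIN keeps every row from both sides; unmatched rows get NULL for the other side's columns.
Matching on l.code = r.code AND l.bucket = r.bucket. A NULL in a compared column never satisfies the condition.
- l[0] code=OC, bucket=DM → no match; kept with NULLs on the r side.
- l[1] code=NU, bucket=UI → no match; kept with NULLs on the r side.
- l[2] code=DM, bucket=UI → no match; kept with NULLs on the r side.
- l[3] code=NULL, bucket=DM → no match; kept with NULLs on the r side.
- l[4] code=NU, bucket=DM → no match; kept with NULLs on the r side.
- l[5] code=OC, bucket=UI → no match; kept with NULLs on the r side.
- 7 row(s) from r found no l partner → padded with NULL.

(AX, NULL, UI, PD); (BQ, NULL, UI, KW); (BQ, NULL, UI, KW); (FL, NULL, UI, QE); (KW, NULL, DM, LS); (TH, NULL, UI, PD); (UI, NULL, DM, PD); (NULL, DM, NULL, NULL); (NULL, NU, NULL, NULL); (NULL, NU, NULL, NULL); (NULL, OC, NULL, NULL); (NULL, OC, NULL, NULL); (NULL, NULL, NULL, NULL)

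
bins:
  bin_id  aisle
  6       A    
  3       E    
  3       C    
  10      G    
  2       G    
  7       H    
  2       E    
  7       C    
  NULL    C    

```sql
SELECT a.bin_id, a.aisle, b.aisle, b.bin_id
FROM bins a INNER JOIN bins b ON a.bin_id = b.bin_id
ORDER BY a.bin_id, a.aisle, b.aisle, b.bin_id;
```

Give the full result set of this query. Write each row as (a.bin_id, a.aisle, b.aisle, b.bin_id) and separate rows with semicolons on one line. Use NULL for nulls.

(2, E, E, 2); (2, E, G, 2); (2, G, E, 2); (2, G, G, 2); (3, C, C, 3); (3, C, E, 3); (3, E, C, 3); (3, E, E, 3); (6, A, A, 6); (7, C, C, 7); (7, C, H, 7); (7, H, C, 7); (7, H, H, 7); (10, G, G, 10)

INNER JOIN keeps only pairs where the ON condition holds.
Matching on a.bin_id = b.bin_id. A NULL in a compared column never satisfies the condition.
Matched pairs: 14.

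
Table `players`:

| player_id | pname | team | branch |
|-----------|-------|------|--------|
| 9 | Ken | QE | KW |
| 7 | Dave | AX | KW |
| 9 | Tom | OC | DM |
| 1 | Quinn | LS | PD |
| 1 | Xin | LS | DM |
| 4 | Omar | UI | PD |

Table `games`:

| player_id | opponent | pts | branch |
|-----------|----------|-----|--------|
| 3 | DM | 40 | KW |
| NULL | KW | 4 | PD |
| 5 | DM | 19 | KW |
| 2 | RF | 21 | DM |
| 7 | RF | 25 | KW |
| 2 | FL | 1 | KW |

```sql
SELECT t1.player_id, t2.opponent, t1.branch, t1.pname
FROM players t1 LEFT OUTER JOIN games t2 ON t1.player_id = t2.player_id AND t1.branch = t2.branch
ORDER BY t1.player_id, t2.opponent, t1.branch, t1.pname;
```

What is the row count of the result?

6

LEFT JOIN keeps every row from `players`; unmatched rows get NULL for `games`'s columns.
Matching on t1.player_id = t2.player_id AND t1.branch = t2.branch. A NULL in a compared column never satisfies the condition.
- t1 (player_id=9, branch=KW) has no partner → padded with NULL.
- t1 (player_id=7, branch=KW) pairs with 1 row(s) of t2.
- t1 (player_id=9, branch=DM) has no partner → padded with NULL.
- t1 (player_id=1, branch=PD) has no partner → padded with NULL.
- t1 (player_id=1, branch=DM) has no partner → padded with NULL.
- t1 (player_id=4, branch=PD) has no partner → padded with NULL.
Total: 1 matched + 5 padded = 6 rows.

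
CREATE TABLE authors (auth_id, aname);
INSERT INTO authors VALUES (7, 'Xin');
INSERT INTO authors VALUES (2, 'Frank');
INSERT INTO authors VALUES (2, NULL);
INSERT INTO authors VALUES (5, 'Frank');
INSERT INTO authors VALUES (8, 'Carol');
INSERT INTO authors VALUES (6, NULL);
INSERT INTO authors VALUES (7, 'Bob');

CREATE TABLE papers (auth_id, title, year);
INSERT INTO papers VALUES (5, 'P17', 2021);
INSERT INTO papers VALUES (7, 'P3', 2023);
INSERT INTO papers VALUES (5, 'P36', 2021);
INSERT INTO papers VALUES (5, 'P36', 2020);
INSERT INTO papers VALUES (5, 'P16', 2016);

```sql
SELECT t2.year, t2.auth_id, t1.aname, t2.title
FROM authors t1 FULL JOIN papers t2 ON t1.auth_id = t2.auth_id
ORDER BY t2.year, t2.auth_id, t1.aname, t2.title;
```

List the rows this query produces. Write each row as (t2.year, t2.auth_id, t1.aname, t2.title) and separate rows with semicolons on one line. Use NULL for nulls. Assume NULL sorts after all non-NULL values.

(2016, 5, Frank, P16); (2020, 5, Frank, P36); (2021, 5, Frank, P17); (2021, 5, Frank, P36); (2023, 7, Bob, P3); (2023, 7, Xin, P3); (NULL, NULL, Carol, NULL); (NULL, NULL, Frank, NULL); (NULL, NULL, NULL, NULL); (NULL, NULL, NULL, NULL)

FULL OUTER JOIN keeps every row from both sides; unmatched rows get NULL for the other side's columns.
Matching on t1.auth_id = t2.auth_id.
- t1 (auth_id=7) pairs with 1 row(s) of t2.
- t1 (auth_id=2) has no partner → padded with NULL.
- t1 (auth_id=2) has no partner → padded with NULL.
- t1 (auth_id=5) pairs with 4 row(s) of t2.
- t1 (auth_id=8) has no partner → padded with NULL.
- t1 (auth_id=6) has no partner → padded with NULL.
- t1 (auth_id=7) pairs with 1 row(s) of t2.
After projecting and ordering:
t2.year | t2.auth_id | t1.aname | t2.title
2016 | 5 | Frank | P16
2020 | 5 | Frank | P36
2021 | 5 | Frank | P17
2021 | 5 | Frank | P36
2023 | 7 | Bob | P3
2023 | 7 | Xin | P3
NULL | NULL | Carol | NULL
NULL | NULL | Frank | NULL
NULL | NULL | NULL | NULL
NULL | NULL | NULL | NULL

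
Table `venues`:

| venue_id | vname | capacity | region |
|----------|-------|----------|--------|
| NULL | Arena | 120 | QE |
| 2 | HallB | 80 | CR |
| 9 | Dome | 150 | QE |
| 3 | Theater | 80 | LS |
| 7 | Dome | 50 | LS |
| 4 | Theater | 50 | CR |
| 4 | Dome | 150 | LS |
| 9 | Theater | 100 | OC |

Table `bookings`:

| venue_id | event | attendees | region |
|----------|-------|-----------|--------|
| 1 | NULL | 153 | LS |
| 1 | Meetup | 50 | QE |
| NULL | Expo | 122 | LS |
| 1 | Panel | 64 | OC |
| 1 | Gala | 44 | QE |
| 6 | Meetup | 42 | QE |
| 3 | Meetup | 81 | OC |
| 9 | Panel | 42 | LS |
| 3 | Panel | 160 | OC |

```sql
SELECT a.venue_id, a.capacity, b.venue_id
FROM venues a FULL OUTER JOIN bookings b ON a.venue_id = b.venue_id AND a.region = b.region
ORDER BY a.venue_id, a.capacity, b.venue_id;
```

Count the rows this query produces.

17

FULL OUTER JOIN keeps every row from both sides; unmatched rows get NULL for the other side's columns.
Matching on a.venue_id = b.venue_id AND a.region = b.region. A NULL in a compared column never satisfies the condition.
- venue_id=NULL, region=QE: no b row matches, row kept with b columns NULL.
- venue_id=2, region=CR: no b row matches, row kept with b columns NULL.
- venue_id=9, region=QE: no b row matches, row kept with b columns NULL.
- venue_id=3, region=LS: no b row matches, row kept with b columns NULL.
- venue_id=7, region=LS: no b row matches, row kept with b columns NULL.
- venue_id=4, region=CR: no b row matches, row kept with b columns NULL.
- venue_id=4, region=LS: no b row matches, row kept with b columns NULL.
- venue_id=9, region=OC: no b row matches, row kept with b columns NULL.
- 9 b row(s) had no a match → kept, a columns NULL.
Total: 0 matched + 17 padded = 17 rows.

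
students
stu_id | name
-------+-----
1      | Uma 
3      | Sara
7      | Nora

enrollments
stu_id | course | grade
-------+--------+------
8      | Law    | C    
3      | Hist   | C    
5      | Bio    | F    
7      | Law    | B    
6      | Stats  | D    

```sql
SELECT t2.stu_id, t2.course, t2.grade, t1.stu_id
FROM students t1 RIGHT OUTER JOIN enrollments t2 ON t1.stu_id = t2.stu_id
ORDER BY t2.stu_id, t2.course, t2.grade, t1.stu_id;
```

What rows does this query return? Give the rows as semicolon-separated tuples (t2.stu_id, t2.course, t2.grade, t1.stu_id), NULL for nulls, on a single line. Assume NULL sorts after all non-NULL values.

(3, Hist, C, 3); (5, Bio, F, NULL); (6, Stats, D, NULL); (7, Law, B, 7); (8, Law, C, NULL)

RIGHT JOIN keeps every row from `enrollments`; unmatched rows get NULL for `students`'s columns.
Matching on t1.stu_id = t2.stu_id.
- t1 row (stu_id=1): no match.
- t1 row (stu_id=3): matches 1 t2 row(s) → 1 output row(s).
- t1 row (stu_id=7): matches 1 t2 row(s) → 1 output row(s).
- 3 row(s) from t2 found no t1 partner → padded with NULL.
After projecting and ordering:
t2.stu_id | t2.course | t2.grade | t1.stu_id
3 | Hist | C | 3
5 | Bio | F | NULL
6 | Stats | D | NULL
7 | Law | B | 7
8 | Law | C | NULL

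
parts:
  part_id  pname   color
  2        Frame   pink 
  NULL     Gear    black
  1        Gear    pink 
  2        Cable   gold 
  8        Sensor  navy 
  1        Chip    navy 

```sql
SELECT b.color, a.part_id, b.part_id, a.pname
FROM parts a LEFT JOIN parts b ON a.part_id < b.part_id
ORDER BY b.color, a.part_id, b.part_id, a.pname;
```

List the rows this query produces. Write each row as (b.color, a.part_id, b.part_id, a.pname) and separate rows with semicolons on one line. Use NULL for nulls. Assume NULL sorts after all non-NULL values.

LEFT JOIN keeps every row from `parts a`; unmatched rows get NULL for `parts b`'s columns.
Matching on a.part_id < b.part_id. A NULL in a compared column never satisfies the condition.
Matched pairs: 8; unmatched a rows kept: 2.

(gold, 1, 2, Chip); (gold, 1, 2, Gear); (navy, 1, 8, Chip); (navy, 1, 8, Gear); (navy, 2, 8, Cable); (navy, 2, 8, Frame); (pink, 1, 2, Chip); (pink, 1, 2, Gear); (NULL, 8, NULL, Sensor); (NULL, NULL, NULL, Gear)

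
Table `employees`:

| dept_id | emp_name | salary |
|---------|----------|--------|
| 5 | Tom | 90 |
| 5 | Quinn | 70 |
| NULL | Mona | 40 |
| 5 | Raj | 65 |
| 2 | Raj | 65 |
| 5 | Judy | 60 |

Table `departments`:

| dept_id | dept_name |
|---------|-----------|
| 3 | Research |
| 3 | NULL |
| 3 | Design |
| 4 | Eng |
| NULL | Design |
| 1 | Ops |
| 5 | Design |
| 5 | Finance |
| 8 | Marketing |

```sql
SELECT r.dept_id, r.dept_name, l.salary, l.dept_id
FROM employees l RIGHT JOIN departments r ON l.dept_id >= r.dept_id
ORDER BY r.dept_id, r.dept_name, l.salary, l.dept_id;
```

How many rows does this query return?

31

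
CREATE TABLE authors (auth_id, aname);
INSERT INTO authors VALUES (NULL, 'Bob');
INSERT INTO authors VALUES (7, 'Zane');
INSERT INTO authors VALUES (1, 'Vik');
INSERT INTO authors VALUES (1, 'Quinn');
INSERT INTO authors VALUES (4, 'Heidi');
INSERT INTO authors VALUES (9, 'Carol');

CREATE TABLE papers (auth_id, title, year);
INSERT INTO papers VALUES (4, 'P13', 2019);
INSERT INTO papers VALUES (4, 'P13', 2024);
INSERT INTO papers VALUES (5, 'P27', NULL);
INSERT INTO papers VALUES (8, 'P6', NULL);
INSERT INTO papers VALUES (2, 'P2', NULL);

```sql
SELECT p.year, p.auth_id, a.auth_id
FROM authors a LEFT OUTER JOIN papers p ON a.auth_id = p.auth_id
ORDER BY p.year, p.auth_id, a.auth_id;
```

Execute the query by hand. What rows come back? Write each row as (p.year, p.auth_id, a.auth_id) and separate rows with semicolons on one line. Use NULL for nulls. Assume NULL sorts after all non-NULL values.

(2019, 4, 4); (2024, 4, 4); (NULL, NULL, 1); (NULL, NULL, 1); (NULL, NULL, 7); (NULL, NULL, 9); (NULL, NULL, NULL)

LEFT JOIN keeps every row from `authors`; unmatched rows get NULL for `papers`'s columns.
Matching on a.auth_id = p.auth_id. A NULL in a compared column never satisfies the condition.
Matched pairs: 2; unmatched a rows kept: 5.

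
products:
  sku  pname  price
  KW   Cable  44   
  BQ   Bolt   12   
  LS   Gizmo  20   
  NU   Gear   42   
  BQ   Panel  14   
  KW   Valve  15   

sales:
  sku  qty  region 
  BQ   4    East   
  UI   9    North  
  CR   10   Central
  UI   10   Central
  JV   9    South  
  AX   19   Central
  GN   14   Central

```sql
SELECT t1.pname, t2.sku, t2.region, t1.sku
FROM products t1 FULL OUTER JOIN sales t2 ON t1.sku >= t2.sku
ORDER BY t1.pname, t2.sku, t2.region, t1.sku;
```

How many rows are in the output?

FULL OUTER JOIN keeps every row from both sides; unmatched rows get NULL for the other side's columns.
Matching on t1.sku >= t2.sku.
- t1[0] sku=KW → 5 match(es) in t2 → 5 row(s).
- t1[1] sku=BQ → 2 match(es) in t2 → 2 row(s).
- t1[2] sku=LS → 5 match(es) in t2 → 5 row(s).
- t1[3] sku=NU → 5 match(es) in t2 → 5 row(s).
- t1[4] sku=BQ → 2 match(es) in t2 → 2 row(s).
- t1[5] sku=KW → 5 match(es) in t2 → 5 row(s).
- 2 t2 row(s) had no t1 match → kept, t1 columns NULL.
Total: 24 matched + 2 padded = 26 rows.

26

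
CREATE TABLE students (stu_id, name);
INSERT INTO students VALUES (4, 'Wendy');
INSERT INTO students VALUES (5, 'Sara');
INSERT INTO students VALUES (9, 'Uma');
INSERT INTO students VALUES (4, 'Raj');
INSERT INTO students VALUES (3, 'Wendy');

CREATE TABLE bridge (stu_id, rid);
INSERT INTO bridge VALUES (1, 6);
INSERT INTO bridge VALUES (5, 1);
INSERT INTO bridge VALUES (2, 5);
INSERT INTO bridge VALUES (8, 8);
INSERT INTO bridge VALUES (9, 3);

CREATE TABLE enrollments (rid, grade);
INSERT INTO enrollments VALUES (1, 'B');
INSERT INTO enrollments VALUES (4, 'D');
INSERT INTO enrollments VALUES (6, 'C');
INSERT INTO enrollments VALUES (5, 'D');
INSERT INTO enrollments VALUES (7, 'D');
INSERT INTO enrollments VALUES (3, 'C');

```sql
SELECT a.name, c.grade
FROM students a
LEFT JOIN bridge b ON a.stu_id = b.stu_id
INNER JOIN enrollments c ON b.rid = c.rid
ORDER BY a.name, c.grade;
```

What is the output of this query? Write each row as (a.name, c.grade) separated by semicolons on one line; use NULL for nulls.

(Sara, B); (Uma, C)

Evaluate left to right. First `students a LEFT JOIN bridge b` on stu_id: 5 row(s).
Then INNER JOIN `enrollments c` on rid: keep only rows whose b.rid appears in c.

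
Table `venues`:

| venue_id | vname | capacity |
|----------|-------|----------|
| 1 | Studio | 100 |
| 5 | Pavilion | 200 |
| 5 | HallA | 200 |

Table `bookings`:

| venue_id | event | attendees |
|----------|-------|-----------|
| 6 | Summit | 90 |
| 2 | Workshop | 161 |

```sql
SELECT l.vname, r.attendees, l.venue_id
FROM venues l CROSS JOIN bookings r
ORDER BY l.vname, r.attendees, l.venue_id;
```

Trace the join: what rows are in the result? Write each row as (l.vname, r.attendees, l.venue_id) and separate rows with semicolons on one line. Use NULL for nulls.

(HallA, 90, 5); (HallA, 161, 5); (Pavilion, 90, 5); (Pavilion, 161, 5); (Studio, 90, 1); (Studio, 161, 1)

CROSS JOIN pairs every row of `venues` with every row of `bookings`: 3 × 2 = 6 rows.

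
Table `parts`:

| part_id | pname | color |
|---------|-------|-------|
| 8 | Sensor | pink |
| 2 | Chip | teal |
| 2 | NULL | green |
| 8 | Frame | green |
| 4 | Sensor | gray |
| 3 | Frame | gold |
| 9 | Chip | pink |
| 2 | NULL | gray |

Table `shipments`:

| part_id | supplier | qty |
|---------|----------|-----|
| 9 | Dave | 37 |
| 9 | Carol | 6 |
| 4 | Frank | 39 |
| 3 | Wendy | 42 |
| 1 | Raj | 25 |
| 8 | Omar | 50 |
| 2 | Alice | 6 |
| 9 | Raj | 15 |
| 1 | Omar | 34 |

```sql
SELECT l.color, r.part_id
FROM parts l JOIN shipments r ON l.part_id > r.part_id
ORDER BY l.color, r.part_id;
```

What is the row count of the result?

29

INNER JOIN keeps only pairs where the ON condition holds.
Matching on l.part_id > r.part_id.
- l (part_id=8) pairs with 5 row(s) of r.
- l (part_id=2) pairs with 2 row(s) of r.
- l (part_id=2) pairs with 2 row(s) of r.
- l (part_id=8) pairs with 5 row(s) of r.
- l (part_id=4) pairs with 4 row(s) of r.
- l (part_id=3) pairs with 3 row(s) of r.
- l (part_id=9) pairs with 6 row(s) of r.
- l (part_id=2) pairs with 2 row(s) of r.
Total: 29 rows.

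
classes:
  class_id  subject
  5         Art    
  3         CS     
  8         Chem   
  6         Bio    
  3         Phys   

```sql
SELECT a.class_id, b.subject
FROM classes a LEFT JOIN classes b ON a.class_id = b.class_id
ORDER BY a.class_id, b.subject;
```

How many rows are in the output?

LEFT JOIN keeps every row from `classes a`; unmatched rows get NULL for `classes b`'s columns.
Matching on a.class_id = b.class_id.
Matched pairs: 7; unmatched a rows kept: 0.
Total: 7 rows.

7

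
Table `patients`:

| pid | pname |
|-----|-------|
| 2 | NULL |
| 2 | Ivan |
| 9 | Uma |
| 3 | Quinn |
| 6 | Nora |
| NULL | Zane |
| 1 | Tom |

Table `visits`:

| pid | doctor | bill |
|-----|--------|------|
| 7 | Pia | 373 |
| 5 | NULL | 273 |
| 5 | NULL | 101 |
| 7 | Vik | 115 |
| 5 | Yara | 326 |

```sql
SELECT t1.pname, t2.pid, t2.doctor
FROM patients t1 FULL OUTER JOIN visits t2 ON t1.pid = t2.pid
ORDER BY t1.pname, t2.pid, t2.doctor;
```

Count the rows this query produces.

FULL OUTER JOIN keeps every row from both sides; unmatched rows get NULL for the other side's columns.
Matching on t1.pid = t2.pid. A NULL in a compared column never satisfies the condition.
- t1 (pid=2) has no partner → padded with NULL.
- t1 (pid=2) has no partner → padded with NULL.
- t1 (pid=9) has no partner → padded with NULL.
- t1 (pid=3) has no partner → padded with NULL.
- t1 (pid=6) has no partner → padded with NULL.
- t1 (pid=NULL) has no partner → padded with NULL.
- t1 (pid=1) has no partner → padded with NULL.
- plus 5 unmatched t2 row(s), each kept with NULL t1 columns.
Total: 0 matched + 12 padded = 12 rows.

12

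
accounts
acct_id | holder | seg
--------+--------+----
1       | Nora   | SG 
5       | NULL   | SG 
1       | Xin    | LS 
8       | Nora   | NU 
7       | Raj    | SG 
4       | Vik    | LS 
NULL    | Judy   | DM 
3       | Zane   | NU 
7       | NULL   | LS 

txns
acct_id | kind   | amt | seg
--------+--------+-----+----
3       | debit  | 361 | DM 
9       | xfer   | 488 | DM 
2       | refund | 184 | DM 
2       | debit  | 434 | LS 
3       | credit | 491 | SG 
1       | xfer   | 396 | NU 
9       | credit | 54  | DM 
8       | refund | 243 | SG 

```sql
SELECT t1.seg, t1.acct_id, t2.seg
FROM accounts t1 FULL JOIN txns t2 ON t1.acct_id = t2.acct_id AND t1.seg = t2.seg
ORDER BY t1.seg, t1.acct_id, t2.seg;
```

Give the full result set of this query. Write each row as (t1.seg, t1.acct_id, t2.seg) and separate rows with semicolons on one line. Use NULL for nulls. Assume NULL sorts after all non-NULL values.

FULL OUTER JOIN keeps every row from both sides; unmatched rows get NULL for the other side's columns.
Matching on t1.acct_id = t2.acct_id AND t1.seg = t2.seg. A NULL in a compared column never satisfies the condition.
- t1[0] acct_id=1, seg=SG → no match; kept with NULLs on the t2 side.
- t1[1] acct_id=5, seg=SG → no match; kept with NULLs on the t2 side.
- t1[2] acct_id=1, seg=LS → no match; kept with NULLs on the t2 side.
- t1[3] acct_id=8, seg=NU → no match; kept with NULLs on the t2 side.
- t1[4] acct_id=7, seg=SG → no match; kept with NULLs on the t2 side.
- t1[5] acct_id=4, seg=LS → no match; kept with NULLs on the t2 side.
- t1[6] acct_id=NULL, seg=DM → no match; kept with NULLs on the t2 side.
- t1[7] acct_id=3, seg=NU → no match; kept with NULLs on the t2 side.
- t1[8] acct_id=7, seg=LS → no match; kept with NULLs on the t2 side.
- 8 row(s) from t2 found no t1 partner → padded with NULL.

(DM, NULL, NULL); (LS, 1, NULL); (LS, 4, NULL); (LS, 7, NULL); (NU, 3, NULL); (NU, 8, NULL); (SG, 1, NULL); (SG, 5, NULL); (SG, 7, NULL); (NULL, NULL, DM); (NULL, NULL, DM); (NULL, NULL, DM); (NULL, NULL, DM); (NULL, NULL, LS); (NULL, NULL, NU); (NULL, NULL, SG); (NULL, NULL, SG)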